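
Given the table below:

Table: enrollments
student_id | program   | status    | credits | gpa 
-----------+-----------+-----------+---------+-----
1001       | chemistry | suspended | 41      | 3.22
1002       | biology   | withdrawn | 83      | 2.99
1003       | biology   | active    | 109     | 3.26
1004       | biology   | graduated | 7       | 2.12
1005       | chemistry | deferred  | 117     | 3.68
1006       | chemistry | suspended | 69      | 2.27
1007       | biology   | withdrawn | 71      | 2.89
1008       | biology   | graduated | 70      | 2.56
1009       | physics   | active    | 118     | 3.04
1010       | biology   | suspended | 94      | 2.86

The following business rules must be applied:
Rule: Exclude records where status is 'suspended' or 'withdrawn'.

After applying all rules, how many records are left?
5

Step 1: Count records to exclude
  - 3 (suspended) + 2 (withdrawn) = 5 records
Step 2: Total records: 10
Step 3: Remaining = 10 - 5 = 5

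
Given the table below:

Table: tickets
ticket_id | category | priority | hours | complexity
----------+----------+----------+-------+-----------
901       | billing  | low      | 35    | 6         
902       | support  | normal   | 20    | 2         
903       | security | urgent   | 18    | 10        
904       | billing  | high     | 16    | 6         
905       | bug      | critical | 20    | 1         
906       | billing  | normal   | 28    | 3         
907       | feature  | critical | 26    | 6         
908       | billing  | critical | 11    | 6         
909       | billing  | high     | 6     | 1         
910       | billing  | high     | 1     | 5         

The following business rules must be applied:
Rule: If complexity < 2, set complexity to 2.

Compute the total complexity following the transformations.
48

Step 1: 2 records have complexity < 2
Step 2: These records originally summed to 2
Step 3: After setting to minimum: 2 × 2 = 4
Step 4: Unaffected records sum: 44
Step 5: Final sum = 4 + 44 = 48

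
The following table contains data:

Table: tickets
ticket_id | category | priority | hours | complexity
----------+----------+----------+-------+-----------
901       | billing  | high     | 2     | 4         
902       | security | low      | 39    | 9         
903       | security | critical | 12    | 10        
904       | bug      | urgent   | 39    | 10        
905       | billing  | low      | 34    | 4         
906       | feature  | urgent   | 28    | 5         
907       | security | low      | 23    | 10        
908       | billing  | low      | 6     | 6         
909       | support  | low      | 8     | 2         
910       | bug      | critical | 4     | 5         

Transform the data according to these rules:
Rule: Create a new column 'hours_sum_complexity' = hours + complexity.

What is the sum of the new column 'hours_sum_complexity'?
260

Step 1: For each record, compute hours + complexity
Example calculations:
  2 + 4 = 6
  39 + 9 = 48
  12 + 10 = 22
  ...
Step 2: Sum all derived values
Step 3: Total = 260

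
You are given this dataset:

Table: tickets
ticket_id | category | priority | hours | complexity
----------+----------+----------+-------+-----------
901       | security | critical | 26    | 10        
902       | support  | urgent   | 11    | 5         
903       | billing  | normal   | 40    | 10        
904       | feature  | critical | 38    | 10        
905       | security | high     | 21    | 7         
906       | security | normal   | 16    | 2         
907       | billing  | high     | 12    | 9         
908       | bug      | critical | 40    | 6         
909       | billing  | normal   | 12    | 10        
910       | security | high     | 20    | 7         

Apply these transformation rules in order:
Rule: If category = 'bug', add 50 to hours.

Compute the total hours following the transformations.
286

Step 1: Count records where category = 'bug': 1
Step 2: Total bonus added: 1 × 50 = 50
Step 3: Original sum of hours: 236
Step 4: Final sum = 236 + 50 = 286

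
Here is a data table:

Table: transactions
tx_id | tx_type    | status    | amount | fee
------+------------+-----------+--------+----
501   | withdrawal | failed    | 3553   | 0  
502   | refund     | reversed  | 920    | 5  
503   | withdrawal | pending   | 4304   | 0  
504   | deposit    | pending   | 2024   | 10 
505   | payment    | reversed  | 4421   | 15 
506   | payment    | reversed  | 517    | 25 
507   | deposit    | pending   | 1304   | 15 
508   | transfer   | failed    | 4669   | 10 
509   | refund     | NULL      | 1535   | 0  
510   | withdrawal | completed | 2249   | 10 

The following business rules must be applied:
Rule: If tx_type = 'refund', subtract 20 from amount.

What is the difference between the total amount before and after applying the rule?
40

Step 1: Original sum of amount = 25496
Step 2: 2 records have tx_type = 'refund'
Step 3: Each affected record changes by -20
Step 4: Total change = 2 × -20 = -40
Step 5: New sum = 25496 + -40 = 25456
Step 6: Difference = |25456 - 25496| = 40
        (Sum decreased by 40)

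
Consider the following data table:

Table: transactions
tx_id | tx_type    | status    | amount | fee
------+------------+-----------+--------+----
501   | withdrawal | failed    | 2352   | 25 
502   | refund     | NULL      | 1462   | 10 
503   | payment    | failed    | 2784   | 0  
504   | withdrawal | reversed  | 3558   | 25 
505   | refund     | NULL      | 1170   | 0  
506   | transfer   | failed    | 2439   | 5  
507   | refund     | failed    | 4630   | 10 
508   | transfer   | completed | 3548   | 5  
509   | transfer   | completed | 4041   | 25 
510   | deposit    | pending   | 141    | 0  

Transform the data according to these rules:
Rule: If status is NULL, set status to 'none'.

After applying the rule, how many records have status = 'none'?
2

Step 1: Count records where status IS NULL
Step 2: Found 2 records with NULL status
Step 3: These records will have status set to 'none'
Step 4: Records already having status = 'none': 0
Step 5: Answer: 2 + 0 = 2 records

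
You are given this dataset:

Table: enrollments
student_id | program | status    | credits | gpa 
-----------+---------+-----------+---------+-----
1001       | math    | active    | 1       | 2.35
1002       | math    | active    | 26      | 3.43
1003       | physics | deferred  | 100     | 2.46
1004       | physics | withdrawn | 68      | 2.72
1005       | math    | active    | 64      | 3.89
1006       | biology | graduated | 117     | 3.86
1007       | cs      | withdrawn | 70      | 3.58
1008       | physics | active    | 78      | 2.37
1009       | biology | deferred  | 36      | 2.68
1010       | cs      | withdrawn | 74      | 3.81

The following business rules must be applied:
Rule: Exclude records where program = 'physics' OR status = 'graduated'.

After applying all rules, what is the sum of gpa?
19.74

Step 1: Find records where program = 'physics' OR status = 'graduated'
Step 2: 4 records match, summing to 11.41
Step 3: Original sum: 31.15
Step 4: Remaining sum = 31.15 - 11.41 = 19.74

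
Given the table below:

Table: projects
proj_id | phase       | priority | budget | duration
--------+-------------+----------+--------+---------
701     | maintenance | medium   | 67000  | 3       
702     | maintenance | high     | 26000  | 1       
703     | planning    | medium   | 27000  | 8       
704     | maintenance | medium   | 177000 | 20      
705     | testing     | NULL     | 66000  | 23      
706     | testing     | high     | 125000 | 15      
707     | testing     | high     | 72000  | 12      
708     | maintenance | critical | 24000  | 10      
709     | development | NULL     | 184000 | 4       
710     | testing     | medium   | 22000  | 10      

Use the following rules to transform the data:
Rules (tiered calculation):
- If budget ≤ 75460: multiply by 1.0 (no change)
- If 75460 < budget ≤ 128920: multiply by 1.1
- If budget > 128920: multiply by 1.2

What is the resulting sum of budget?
874700.0

Step 1: Tier 1 (budget ≤ 75460): 7 records, sum = 304000 × 1.0 = 304000.0
Step 2: Tier 2 (75460 < budget ≤ 128920): 1 records, sum = 125000 × 1.1 = 137500.0
Step 3: Tier 3 (budget > 128920): 2 records, sum = 361000 × 1.2 = 433200.0
Step 4: Final sum = 304000.0 + 137500.0 + 433200.0 = 874700.0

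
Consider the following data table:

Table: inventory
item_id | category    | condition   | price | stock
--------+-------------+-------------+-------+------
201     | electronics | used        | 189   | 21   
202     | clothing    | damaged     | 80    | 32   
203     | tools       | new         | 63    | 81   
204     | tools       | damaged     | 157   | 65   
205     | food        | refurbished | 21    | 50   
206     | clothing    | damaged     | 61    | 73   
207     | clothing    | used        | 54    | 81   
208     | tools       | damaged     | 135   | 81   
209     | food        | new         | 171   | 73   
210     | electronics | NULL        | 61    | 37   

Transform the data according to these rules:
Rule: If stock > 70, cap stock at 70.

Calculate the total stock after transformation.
555

Step 1: 5 records have stock > 70
Step 2: These records originally summed to 389
Step 3: After capping: 5 × 70 = 350
Step 4: Unaffected records sum: 205
Step 5: Final sum = 350 + 205 = 555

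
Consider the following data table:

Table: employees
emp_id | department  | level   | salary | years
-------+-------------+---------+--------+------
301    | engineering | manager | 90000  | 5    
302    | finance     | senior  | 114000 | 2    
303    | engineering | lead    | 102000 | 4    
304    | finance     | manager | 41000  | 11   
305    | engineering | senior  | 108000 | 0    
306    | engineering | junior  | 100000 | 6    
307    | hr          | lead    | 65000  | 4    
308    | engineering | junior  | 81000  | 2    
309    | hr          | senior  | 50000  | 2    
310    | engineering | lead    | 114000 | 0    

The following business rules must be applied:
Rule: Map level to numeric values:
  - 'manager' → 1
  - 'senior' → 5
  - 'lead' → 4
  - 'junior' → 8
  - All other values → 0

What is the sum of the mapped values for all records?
45

Step 1: Apply mapping to each record
Step 2: Count by status:
  'manager': 2 records × 1 = 2
  'senior': 3 records × 5 = 15
  'lead': 3 records × 4 = 12
  'junior': 2 records × 8 = 16
Step 3: Sum all mapped values = 45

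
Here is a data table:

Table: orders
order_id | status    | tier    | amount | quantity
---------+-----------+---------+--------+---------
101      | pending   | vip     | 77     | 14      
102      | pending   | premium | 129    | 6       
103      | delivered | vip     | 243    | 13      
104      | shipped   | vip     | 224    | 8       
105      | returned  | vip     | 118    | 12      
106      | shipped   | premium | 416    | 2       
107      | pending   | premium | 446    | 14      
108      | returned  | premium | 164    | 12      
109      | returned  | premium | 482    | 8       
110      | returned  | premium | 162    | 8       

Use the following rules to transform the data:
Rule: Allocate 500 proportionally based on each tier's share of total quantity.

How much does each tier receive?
premium: 257.73, vip: 242.27

Step 1: Calculate total quantity = 97
Step 2: Calculate each tier's proportion:
  premium: 50/97 = 51.55% → 257.73
  vip: 47/97 = 48.45% → 242.27
Step 3: Verify: sum of allocations ≈ 500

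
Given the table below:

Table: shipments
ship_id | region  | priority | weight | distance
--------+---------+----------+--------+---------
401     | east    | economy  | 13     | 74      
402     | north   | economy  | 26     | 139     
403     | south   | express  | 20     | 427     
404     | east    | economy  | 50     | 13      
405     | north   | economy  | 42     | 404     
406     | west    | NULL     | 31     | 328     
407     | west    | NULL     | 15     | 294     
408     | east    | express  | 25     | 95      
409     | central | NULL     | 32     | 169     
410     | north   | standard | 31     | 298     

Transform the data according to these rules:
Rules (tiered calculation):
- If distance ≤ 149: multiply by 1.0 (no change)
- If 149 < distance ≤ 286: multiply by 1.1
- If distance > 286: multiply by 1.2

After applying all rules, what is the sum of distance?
2608.1

Step 1: Tier 1 (distance ≤ 149): 4 records, sum = 321 × 1.0 = 321.0
Step 2: Tier 2 (149 < distance ≤ 286): 1 records, sum = 169 × 1.1 = 185.9
Step 3: Tier 3 (distance > 286): 5 records, sum = 1751 × 1.2 = 2101.2
Step 4: Final sum = 321.0 + 185.9 + 2101.2 = 2608.1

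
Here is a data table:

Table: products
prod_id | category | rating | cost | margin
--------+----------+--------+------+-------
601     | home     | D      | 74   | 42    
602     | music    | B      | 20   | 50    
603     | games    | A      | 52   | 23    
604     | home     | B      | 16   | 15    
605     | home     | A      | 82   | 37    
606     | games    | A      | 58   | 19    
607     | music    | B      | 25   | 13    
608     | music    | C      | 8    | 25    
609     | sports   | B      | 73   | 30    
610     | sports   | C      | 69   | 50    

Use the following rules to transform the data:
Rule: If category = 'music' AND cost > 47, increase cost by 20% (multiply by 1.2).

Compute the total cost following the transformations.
477

Step 1: Find records where category = 'music' AND cost > 47
Step 2: 0 records match, summing to 0
Step 3: After multiplier: 0 × 1.2 = 0.0
Step 4: Unaffected records sum: 477
Step 5: Final sum = 0.0 + 477 = 477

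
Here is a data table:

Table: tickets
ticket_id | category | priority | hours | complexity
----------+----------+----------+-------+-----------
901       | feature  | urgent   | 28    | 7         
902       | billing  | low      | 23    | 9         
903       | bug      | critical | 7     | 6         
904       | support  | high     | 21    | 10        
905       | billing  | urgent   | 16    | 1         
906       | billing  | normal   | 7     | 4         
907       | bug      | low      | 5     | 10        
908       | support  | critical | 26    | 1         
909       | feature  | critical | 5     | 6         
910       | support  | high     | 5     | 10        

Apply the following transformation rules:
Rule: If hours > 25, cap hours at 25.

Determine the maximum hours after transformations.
25

Step 1: Original maximum hours = 28
Step 2: Apply cap at 25
Step 3: 2 records had hours > 25 and were capped
Step 4: Maximum after transformation = 25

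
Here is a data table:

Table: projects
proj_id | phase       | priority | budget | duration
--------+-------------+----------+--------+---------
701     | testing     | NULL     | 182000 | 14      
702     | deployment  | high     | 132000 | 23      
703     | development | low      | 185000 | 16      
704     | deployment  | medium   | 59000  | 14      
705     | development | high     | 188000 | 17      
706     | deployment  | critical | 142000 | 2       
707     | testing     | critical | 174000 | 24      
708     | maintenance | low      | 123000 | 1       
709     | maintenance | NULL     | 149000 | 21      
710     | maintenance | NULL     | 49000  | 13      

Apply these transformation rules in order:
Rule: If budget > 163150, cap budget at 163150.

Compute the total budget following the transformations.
1306600

Step 1: 4 records have budget > 163150
Step 2: These records originally summed to 729000
Step 3: After capping: 4 × 163150 = 652600
Step 4: Unaffected records sum: 654000
Step 5: Final sum = 652600 + 654000 = 1306600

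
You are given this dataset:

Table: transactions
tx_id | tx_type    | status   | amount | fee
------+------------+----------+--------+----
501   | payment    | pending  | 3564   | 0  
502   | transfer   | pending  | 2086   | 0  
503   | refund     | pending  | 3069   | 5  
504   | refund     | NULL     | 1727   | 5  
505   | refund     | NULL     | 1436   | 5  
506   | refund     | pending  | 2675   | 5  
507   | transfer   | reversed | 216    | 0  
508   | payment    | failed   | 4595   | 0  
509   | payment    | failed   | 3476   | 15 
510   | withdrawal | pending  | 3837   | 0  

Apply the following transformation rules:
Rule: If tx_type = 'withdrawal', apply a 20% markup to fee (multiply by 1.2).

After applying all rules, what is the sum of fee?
35.0

Step 1: Records with tx_type = 'withdrawal' have total fee = 0
Step 2: Apply multiplier: 0 × 1.2 = 0.0
Step 3: Other records total: 35
Step 4: Final sum = 0.0 + 35 = 35.0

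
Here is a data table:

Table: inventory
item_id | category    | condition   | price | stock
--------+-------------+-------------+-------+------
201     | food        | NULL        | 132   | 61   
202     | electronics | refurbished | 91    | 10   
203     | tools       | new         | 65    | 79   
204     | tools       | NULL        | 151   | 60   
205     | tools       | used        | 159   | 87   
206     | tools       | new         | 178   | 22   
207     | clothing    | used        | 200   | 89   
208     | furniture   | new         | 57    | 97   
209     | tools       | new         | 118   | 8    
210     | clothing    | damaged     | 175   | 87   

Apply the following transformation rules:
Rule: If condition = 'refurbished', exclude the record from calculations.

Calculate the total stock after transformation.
590

Step 1: Identify records where condition = 'refurbished'
Step 2: The excluded records sum to 10
Step 3: Original total stock = 600
Step 4: Remaining total = 600 - 10 = 590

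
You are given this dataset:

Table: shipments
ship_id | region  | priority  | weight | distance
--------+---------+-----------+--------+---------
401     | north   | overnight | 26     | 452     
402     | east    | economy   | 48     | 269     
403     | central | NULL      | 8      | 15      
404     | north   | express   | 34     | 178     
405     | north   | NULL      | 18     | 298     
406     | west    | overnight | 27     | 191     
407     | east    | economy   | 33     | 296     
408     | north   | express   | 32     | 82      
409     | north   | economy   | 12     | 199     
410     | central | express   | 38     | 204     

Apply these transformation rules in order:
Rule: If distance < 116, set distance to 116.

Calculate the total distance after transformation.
2319

Step 1: 2 records have distance < 116
Step 2: These records originally summed to 97
Step 3: After setting to minimum: 2 × 116 = 232
Step 4: Unaffected records sum: 2087
Step 5: Final sum = 232 + 2087 = 2319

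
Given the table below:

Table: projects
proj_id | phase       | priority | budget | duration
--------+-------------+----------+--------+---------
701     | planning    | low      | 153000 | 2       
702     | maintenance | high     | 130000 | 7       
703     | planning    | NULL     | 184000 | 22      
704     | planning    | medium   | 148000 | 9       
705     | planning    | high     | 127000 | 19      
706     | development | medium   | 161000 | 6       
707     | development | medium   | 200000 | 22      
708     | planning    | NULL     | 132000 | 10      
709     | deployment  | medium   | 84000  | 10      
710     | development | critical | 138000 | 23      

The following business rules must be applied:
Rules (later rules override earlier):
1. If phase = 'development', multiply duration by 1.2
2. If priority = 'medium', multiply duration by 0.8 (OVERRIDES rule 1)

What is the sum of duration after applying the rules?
125.2

Step 1: Rule 2 takes priority for records with priority = 'medium'
  - 4 records: 47 × 0.8 = 37.6
Step 2: Rule 1 applies to remaining records with phase = 'development'
  - 1 records: 23 × 1.2 = 27.6
Step 3: Other records unchanged: 60
Step 4: Final sum = 37.6 + 27.6 + 60 = 125.2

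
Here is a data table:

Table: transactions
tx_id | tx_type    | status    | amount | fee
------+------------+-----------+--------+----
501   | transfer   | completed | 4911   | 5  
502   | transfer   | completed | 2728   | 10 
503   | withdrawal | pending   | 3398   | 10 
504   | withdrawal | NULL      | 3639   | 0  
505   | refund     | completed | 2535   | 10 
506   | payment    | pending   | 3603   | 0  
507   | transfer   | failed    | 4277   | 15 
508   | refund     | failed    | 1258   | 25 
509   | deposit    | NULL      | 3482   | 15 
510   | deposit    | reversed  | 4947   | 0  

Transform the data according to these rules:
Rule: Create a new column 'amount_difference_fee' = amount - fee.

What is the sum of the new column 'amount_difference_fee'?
34688

Step 1: For each record, compute amount - fee
Example calculations:
  4911 - 5 = 4906
  2728 - 10 = 2718
  3398 - 10 = 3388
  ...
Step 2: Sum all derived values
Step 3: Total = 34688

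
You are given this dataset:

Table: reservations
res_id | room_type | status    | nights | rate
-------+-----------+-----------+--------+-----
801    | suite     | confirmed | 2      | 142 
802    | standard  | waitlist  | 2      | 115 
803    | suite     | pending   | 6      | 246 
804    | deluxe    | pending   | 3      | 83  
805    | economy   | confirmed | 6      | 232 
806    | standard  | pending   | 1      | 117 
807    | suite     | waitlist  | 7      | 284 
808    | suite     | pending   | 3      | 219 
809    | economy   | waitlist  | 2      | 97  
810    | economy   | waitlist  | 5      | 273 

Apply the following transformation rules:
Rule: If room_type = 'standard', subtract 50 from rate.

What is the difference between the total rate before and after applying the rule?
100

Step 1: Original sum of rate = 1808
Step 2: 2 records have room_type = 'standard'
Step 3: Each affected record changes by -50
Step 4: Total change = 2 × -50 = -100
Step 5: New sum = 1808 + -100 = 1708
Step 6: Difference = |1708 - 1808| = 100
        (Sum decreased by 100)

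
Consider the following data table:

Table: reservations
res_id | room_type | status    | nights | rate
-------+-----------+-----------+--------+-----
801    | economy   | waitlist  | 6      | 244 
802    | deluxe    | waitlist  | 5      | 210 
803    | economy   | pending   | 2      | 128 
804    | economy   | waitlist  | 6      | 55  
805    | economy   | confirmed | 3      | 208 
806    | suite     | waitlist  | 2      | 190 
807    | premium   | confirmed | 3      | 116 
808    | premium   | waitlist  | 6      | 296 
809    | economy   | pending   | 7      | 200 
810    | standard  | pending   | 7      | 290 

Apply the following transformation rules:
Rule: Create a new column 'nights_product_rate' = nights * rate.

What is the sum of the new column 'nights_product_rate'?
9658

Step 1: For each record, compute nights * rate
Example calculations:
  6 * 244 = 1464
  5 * 210 = 1050
  2 * 128 = 256
  ...
Step 2: Sum all derived values
Step 3: Total = 9658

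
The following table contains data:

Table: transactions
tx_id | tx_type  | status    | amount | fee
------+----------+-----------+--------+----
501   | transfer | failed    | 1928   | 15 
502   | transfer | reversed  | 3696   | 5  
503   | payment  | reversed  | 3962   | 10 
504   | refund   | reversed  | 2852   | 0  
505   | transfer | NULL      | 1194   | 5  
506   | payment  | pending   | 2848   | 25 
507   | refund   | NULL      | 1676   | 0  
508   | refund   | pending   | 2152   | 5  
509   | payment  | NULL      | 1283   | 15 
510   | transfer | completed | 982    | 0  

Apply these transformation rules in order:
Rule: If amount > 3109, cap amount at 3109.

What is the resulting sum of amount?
21133

Step 1: 2 records have amount > 3109
Step 2: These records originally summed to 7658
Step 3: After capping: 2 × 3109 = 6218
Step 4: Unaffected records sum: 14915
Step 5: Final sum = 6218 + 14915 = 21133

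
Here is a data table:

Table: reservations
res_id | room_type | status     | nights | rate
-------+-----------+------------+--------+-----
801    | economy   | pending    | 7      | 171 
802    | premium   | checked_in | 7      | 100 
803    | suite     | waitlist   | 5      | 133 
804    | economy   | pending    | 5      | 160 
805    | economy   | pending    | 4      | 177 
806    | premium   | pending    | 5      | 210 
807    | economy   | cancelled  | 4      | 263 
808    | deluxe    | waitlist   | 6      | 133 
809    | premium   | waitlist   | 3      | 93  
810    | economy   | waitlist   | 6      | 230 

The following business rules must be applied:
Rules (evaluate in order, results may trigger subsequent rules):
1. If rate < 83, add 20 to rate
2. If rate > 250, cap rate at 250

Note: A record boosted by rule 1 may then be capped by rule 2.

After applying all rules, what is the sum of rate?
1657

Step 1: Apply rule 1 to records with rate < 83
  - 0 records get bonus of 20
  - Of these, 0 records then exceed 250 and get capped
Step 2: Apply rule 2 to records with rate > 250
  - 1 records (original) are capped
Step 3: Calculate final sum = 1657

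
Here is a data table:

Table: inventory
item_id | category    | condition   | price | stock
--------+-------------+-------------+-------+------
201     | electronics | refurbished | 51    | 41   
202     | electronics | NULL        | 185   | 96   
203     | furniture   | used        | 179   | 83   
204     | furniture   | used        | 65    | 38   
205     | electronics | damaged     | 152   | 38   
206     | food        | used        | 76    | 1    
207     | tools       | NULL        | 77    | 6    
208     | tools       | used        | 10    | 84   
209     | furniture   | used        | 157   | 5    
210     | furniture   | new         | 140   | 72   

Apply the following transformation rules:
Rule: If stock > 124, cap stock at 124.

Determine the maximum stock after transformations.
96

Step 1: Original maximum stock = 96
Step 2: Check cap of 124 against maximum
Step 3: No records exceed the cap (max 96 <= cap 124), so no capping applies
Step 4: Maximum after transformation = 96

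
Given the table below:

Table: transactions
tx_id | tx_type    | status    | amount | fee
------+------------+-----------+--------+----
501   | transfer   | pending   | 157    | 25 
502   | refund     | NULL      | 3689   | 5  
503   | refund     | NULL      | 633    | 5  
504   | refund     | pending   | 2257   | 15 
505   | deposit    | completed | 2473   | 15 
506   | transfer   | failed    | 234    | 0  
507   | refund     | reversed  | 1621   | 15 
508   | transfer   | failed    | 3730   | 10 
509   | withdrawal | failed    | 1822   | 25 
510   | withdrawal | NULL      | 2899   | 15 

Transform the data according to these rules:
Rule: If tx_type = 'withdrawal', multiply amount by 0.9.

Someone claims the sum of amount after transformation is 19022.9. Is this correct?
No, the correct result is 19042.9.

Step 1: Calculate the correct sum after transformation
Step 2: Apply multiplier 0.9 to records where tx_type = 'withdrawal'
Step 3: Correct result = 19042.9
Step 4: Claimed result = 19022.9
Step 5: 19042.9 ≠ 19022.9
Conclusion: The claimed result is incorrect. The correct answer is 19042.9.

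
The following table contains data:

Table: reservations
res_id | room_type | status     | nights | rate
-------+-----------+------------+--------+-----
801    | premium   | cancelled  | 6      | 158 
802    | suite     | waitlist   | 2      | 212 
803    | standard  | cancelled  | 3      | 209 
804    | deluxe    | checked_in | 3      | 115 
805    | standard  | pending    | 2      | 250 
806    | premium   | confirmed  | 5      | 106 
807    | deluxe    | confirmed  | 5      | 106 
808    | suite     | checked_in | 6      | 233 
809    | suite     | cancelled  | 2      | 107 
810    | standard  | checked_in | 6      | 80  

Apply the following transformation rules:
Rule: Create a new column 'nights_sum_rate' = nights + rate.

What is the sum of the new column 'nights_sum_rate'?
1616

Step 1: For each record, compute nights + rate
Example calculations:
  6 + 158 = 164
  2 + 212 = 214
  3 + 209 = 212
  ...
Step 2: Sum all derived values
Step 3: Total = 1616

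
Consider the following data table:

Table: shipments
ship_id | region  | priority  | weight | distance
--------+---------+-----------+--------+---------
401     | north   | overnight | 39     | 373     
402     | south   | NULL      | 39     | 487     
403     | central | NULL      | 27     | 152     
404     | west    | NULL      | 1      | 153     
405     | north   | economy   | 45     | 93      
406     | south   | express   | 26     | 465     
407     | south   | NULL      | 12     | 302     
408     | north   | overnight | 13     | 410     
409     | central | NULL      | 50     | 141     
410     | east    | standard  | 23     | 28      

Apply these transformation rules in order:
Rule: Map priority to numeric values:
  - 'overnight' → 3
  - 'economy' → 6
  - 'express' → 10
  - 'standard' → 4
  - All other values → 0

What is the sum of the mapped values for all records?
26

Step 1: Apply mapping to each record
Step 2: Count by status:
  'overnight': 2 records × 3 = 6
  'economy': 1 records × 6 = 6
  'express': 1 records × 10 = 10
  'standard': 1 records × 4 = 4
Step 3: Sum all mapped values = 26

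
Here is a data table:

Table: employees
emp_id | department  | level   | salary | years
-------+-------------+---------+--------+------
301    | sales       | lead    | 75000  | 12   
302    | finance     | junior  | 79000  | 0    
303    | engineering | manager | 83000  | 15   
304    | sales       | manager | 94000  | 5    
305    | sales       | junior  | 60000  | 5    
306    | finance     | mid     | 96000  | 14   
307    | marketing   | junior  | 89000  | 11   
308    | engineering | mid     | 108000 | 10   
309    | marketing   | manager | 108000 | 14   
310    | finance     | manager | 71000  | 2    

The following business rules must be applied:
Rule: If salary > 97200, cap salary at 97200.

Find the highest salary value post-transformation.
97200

Step 1: Original maximum salary = 108000
Step 2: Apply cap at 97200
Step 3: 2 records had salary > 97200 and were capped
Step 4: Maximum after transformation = 97200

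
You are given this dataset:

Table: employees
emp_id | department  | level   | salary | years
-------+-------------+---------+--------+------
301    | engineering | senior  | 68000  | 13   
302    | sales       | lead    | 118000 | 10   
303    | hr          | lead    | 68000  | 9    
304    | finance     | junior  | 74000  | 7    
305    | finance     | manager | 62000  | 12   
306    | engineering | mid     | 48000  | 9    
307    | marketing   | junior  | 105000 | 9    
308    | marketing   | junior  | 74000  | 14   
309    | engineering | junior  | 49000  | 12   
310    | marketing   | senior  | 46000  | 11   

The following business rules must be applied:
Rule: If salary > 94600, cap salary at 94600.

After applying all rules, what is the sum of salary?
678200

Step 1: 2 records have salary > 94600
Step 2: These records originally summed to 223000
Step 3: After capping: 2 × 94600 = 189200
Step 4: Unaffected records sum: 489000
Step 5: Final sum = 189200 + 489000 = 678200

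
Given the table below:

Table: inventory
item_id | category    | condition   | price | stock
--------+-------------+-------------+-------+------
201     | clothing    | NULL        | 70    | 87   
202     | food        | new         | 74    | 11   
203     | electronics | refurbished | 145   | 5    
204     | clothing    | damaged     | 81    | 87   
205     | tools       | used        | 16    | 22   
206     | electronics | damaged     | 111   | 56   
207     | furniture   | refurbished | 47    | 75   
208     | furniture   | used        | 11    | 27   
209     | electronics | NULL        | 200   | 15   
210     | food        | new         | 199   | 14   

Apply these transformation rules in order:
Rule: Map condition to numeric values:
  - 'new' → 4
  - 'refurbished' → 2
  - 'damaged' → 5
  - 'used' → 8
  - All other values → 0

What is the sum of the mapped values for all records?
38

Step 1: Apply mapping to each record
Step 2: Count by status:
  'new': 2 records × 4 = 8
  'refurbished': 2 records × 2 = 4
  'damaged': 2 records × 5 = 10
  'used': 2 records × 8 = 16
Step 3: Sum all mapped values = 38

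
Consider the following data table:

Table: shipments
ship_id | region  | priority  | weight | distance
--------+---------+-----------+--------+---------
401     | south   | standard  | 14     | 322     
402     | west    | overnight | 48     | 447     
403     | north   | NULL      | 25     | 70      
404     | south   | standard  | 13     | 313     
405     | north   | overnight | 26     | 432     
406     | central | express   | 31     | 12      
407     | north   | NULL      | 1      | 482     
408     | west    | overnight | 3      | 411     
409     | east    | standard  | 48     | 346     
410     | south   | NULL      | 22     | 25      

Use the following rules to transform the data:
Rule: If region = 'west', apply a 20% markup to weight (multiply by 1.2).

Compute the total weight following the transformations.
241.2

Step 1: Records with region = 'west' have total weight = 51
Step 2: Apply multiplier: 51 × 1.2 = 61.2
Step 3: Other records total: 180
Step 4: Final sum = 61.2 + 180 = 241.2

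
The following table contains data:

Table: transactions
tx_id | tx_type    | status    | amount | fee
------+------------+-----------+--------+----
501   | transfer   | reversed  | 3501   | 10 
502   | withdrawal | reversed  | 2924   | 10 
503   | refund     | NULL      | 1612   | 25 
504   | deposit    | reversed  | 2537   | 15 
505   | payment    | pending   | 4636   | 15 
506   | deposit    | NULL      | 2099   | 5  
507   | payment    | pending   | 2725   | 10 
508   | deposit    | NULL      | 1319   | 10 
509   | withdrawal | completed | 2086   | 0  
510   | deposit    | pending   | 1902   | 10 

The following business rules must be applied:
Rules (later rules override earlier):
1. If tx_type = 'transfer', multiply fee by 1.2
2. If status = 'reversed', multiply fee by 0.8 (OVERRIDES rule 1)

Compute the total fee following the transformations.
103.0

Step 1: Rule 2 takes priority for records with status = 'reversed'
  - 3 records: 35 × 0.8 = 28.0
Step 2: Rule 1 applies to remaining records with tx_type = 'transfer'
  - 0 records: 0 × 1.2 = 0.0
Step 3: Other records unchanged: 75
Step 4: Final sum = 28.0 + 0.0 + 75 = 103.0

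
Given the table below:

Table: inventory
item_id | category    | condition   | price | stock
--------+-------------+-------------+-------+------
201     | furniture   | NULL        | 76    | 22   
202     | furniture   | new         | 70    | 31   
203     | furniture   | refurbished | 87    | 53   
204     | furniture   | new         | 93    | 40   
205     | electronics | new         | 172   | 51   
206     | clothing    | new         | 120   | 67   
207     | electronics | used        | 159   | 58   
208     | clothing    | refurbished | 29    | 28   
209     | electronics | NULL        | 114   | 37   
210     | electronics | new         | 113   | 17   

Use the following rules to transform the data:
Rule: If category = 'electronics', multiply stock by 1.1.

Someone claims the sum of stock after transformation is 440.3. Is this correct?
No, the correct result is 420.3.

Step 1: Calculate the correct sum after transformation
Step 2: Apply multiplier 1.1 to records where category = 'electronics'
Step 3: Correct result = 420.3
Step 4: Claimed result = 440.3
Step 5: 420.3 ≠ 440.3
Conclusion: The claimed result is incorrect. The correct answer is 420.3.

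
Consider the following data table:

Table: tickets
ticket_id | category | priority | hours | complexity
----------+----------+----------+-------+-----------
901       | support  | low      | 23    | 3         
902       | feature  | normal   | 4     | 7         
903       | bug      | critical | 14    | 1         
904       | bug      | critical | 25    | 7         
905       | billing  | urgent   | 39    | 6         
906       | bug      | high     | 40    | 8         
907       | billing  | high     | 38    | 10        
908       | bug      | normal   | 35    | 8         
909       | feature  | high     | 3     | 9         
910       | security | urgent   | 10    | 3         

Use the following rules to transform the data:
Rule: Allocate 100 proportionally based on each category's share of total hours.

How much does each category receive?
billing: 33.33, bug: 49.35, feature: 3.03, security: 4.33, support: 9.96

Step 1: Calculate total hours = 231
Step 2: Calculate each category's proportion:
  billing: 77/231 = 33.33% → 33.33
  bug: 114/231 = 49.35% → 49.35
  feature: 7/231 = 3.03% → 3.03
  security: 10/231 = 4.33% → 4.33
  support: 23/231 = 9.96% → 9.96
Step 3: Verify: sum of allocations ≈ 100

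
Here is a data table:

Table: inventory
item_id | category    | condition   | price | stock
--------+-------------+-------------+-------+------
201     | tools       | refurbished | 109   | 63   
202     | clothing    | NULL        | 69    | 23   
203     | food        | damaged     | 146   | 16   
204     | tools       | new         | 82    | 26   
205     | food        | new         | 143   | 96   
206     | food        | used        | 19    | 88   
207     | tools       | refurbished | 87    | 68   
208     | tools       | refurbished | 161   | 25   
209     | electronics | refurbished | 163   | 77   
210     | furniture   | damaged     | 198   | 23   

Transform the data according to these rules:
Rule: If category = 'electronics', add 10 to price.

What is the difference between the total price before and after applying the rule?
10

Step 1: Original sum of price = 1177
Step 2: 1 records have category = 'electronics'
Step 3: Each affected record changes by 10
Step 4: Total change = 1 × 10 = 10
Step 5: New sum = 1177 + 10 = 1187
Step 6: Difference = |1187 - 1177| = 10
        (Sum increased by 10)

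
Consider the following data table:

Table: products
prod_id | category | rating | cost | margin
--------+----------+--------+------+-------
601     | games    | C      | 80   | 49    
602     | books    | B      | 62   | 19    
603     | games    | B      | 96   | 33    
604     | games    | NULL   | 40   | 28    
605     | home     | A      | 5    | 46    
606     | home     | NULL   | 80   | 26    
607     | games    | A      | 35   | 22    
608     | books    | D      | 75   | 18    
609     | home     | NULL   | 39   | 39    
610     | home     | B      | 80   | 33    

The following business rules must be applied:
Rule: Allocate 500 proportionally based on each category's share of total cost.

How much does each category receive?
books: 115.71, games: 211.99, home: 172.3

Step 1: Calculate total cost = 592
Step 2: Calculate each category's proportion:
  books: 137/592 = 23.14% → 115.71
  games: 251/592 = 42.40% → 211.99
  home: 204/592 = 34.46% → 172.3
Step 3: Verify: sum of allocations ≈ 500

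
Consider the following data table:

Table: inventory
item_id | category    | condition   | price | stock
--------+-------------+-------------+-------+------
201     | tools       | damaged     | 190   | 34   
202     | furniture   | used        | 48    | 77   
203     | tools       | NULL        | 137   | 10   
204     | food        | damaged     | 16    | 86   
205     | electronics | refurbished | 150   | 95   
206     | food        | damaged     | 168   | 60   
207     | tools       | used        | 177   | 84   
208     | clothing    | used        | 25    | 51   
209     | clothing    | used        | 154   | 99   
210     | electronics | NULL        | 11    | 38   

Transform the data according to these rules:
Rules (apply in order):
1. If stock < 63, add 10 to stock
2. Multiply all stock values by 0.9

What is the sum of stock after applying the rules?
615.6

Step 1: Apply Rule 1 - Add 10 to records with stock < 63
  - 5 records affected: 193 + (5 × 10) = 243
  - Unaffected records: 441
  - Sum after Rule 1: 684
Step 2: Apply Rule 2 - Multiply all by 0.9
  - 684 × 0.9 = 615.6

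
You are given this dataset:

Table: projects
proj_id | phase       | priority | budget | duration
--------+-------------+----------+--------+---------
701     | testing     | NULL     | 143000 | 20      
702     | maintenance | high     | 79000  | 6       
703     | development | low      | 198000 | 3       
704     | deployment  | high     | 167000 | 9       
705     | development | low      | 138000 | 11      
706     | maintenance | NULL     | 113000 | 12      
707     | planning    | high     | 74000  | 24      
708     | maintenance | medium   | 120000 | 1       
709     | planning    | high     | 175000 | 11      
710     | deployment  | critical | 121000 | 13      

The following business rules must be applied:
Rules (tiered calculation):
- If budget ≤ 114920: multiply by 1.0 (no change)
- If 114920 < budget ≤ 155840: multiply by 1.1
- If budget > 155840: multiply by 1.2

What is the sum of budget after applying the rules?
1488200.0

Step 1: Tier 1 (budget ≤ 114920): 3 records, sum = 266000 × 1.0 = 266000.0
Step 2: Tier 2 (114920 < budget ≤ 155840): 4 records, sum = 522000 × 1.1 = 574200.0
Step 3: Tier 3 (budget > 155840): 3 records, sum = 540000 × 1.2 = 648000.0
Step 4: Final sum = 266000.0 + 574200.0 + 648000.0 = 1488200.0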